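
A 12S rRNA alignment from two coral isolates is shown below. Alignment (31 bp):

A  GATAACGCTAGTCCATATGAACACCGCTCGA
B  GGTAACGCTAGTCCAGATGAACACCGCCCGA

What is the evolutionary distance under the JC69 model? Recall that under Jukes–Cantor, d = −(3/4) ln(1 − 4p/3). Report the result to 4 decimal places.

0.1036

The sequences differ at 3 of 31 sites (2, 16, 28), so p = 3/31 ≈ 0.096774.
d = −(3/4) ln(1 − 4p/3) = −0.75 ln(1 − 0.129032) = −0.75 ln(0.870968)
  = −0.75 × (-0.138150) = 0.103613 substitutions/site.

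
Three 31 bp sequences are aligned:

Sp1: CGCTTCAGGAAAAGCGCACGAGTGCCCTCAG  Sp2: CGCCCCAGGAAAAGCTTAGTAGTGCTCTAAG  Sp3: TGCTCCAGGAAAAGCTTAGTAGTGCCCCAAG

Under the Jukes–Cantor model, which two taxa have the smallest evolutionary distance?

Sp2 and Sp3

Sp1–Sp2: 8/31 differ, p = 0.258, d = 0.316.
Sp1–Sp3: 8/31 differ, p = 0.258, d = 0.316.
Sp2–Sp3: 4/31 differ, p = 0.129, d = 0.142.
The smallest distance is between Sp2 and Sp3.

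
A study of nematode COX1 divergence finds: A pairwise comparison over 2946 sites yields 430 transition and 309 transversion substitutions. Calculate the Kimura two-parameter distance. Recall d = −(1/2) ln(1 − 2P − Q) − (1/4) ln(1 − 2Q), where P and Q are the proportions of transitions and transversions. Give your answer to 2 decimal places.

P = 430/2946 ≈ 0.145961 and Q = 309/2946 ≈ 0.104888.
Under the Kimura two-parameter model, d = −½ ln(1 − 2P − Q) − ¼ ln(1 − 2Q).
1 − 2P − Q = 0.60319, giving −½ ln(0.60319) = 0.252762.
1 − 2Q = 0.790224, giving −¼ ln(0.790224) = 0.058860.
d = 0.252762 + 0.058860 = 0.311622.

0.31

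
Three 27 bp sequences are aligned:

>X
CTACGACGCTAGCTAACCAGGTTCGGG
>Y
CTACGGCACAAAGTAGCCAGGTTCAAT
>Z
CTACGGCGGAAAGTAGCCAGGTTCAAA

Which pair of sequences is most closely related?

Y and Z

X–Y: 9/27 differ, p = 0.333, d = 0.441.
X–Z: 9/27 differ, p = 0.333, d = 0.441.
Y–Z: 3/27 differ, p = 0.111, d = 0.120.
The smallest distance is between Y and Z.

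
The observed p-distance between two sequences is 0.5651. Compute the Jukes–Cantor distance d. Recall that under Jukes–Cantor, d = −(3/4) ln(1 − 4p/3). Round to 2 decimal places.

d = −(3/4) ln(1 − 4p/3) = −0.75 ln(1 − 0.753467) = −0.75 ln(0.246533)
  = −0.75 × (-1.400259) = 1.050194 substitutions/site.

1.05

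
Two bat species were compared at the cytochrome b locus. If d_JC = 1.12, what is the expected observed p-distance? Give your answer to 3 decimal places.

0.582

p = (3/4)(1 − e^(−4d/3)) = 0.75 × (1 − e^(-1.493333)) = 0.75 × (1 − 0.224623) = 0.581533.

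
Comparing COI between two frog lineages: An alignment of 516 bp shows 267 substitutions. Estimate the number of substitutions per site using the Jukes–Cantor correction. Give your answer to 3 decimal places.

0.878

p = 267/516 ≈ 0.517442.
d = −(3/4) ln(1 − 4p/3) = −0.75 ln(1 − 0.689923) = −0.75 ln(0.310077)
  = −0.75 × (-1.170935) = 0.878201 substitutions/site.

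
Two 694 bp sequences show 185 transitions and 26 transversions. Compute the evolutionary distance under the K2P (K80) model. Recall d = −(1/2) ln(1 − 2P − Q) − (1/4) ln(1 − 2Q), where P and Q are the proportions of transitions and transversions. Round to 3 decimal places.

P = 185/694 ≈ 0.266571 and Q = 26/694 ≈ 0.037464.
Under the Kimura two-parameter model, d = −½ ln(1 − 2P − Q) − ¼ ln(1 − 2Q).
1 − 2P − Q = 0.429394, giving −½ ln(0.429394) = 0.422690.
1 − 2Q = 0.925072, giving −¼ ln(0.925072) = 0.019471.
d = 0.422690 + 0.019471 = 0.442161.

0.442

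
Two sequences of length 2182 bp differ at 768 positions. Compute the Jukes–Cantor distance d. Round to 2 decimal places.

0.48

p = 768/2182 ≈ 0.351971.
d = −(3/4) ln(1 − 4p/3) = −0.75 ln(1 − 0.469295) = −0.75 ln(0.530705)
  = −0.75 × (-0.633549) = 0.475162 substitutions/site.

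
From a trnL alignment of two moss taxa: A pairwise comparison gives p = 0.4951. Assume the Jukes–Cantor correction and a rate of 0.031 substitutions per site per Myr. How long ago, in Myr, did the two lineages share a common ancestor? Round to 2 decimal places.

13.05

d = −(3/4) ln(1 − 4p/3) = −0.75 ln(1 − 0.660133) = −0.75 ln(0.339867)
  = −0.75 × (-1.079201) = 0.809401 substitutions/site.
Under a molecular clock d = 2μt, so t = d/(2μ) = 0.809401 / (2 × 0.031) = 13.05 Myr.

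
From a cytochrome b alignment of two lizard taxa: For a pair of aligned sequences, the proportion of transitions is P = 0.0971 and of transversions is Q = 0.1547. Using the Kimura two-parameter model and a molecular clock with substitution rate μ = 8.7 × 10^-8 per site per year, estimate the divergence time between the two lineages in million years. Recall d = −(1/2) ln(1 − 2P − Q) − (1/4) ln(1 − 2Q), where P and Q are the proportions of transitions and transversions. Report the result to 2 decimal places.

Under the Kimura two-parameter model, d = −½ ln(1 − 2P − Q) − ¼ ln(1 − 2Q).
1 − 2P − Q = 0.6511, giving −½ ln(0.6511) = 0.214546.
1 − 2Q = 0.6906, giving −¼ ln(0.6906) = 0.092549.
d = 0.214546 + 0.092549 = 0.307095.
Under a molecular clock d = 2μt, so t = d/(2μ) = 0.307095 / (2 × 8.7 × 10^-8) = 1.76 million years.

1.76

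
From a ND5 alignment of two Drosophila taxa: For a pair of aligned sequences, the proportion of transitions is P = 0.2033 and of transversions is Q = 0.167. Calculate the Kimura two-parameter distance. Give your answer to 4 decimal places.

0.5278

Under the Kimura two-parameter model, d = −½ ln(1 − 2P − Q) − ¼ ln(1 − 2Q).
1 − 2P − Q = 0.4264, giving −½ ln(0.4264) = 0.426189.
1 − 2Q = 0.666, giving −¼ ln(0.666) = 0.101616.
d = 0.426189 + 0.101616 = 0.527805.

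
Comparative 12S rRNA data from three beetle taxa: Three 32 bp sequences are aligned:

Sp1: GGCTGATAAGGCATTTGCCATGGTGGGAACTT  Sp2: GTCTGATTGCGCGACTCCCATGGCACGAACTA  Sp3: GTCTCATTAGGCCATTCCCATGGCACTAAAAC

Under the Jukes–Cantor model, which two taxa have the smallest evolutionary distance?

Sp1–Sp2: 12/32 differ, p = 0.375, d = 0.520.
Sp1–Sp3: 13/32 differ, p = 0.406, d = 0.585.
Sp2–Sp3: 9/32 differ, p = 0.281, d = 0.353.
The smallest distance is between Sp2 and Sp3.

Sp2 and Sp3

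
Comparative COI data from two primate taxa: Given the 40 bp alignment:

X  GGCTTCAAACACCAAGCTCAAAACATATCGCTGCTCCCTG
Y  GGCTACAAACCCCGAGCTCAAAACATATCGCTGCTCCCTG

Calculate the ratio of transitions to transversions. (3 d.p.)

Transitions are A↔G and C↔T; transversions are all other mismatches.
Transitions: 1. Transversions: 2.
R = 1/2 = 0.500.

0.500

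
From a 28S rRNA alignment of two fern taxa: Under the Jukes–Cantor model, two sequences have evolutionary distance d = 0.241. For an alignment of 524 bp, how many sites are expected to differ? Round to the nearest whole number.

108

Invert JC69: p = (3/4)(1 − e^(−4d/3)) = 0.75 × (1 − e^(-0.321333)) = 0.75 × (1 − 0.725182) = 0.206114.
Expected differing sites = pL ≈ 0.206114 × 524 = 108.003736 ≈ 108.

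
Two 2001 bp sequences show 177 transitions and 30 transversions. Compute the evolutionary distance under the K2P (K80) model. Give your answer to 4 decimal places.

P = 177/2001 ≈ 0.088456 and Q = 30/2001 ≈ 0.014993.
Under the Kimura two-parameter model, d = −½ ln(1 − 2P − Q) − ¼ ln(1 − 2Q).
1 − 2P − Q = 0.808095, giving −½ ln(0.808095) = 0.106538.
1 − 2Q = 0.970014, giving −¼ ln(0.970014) = 0.007611.
d = 0.106538 + 0.007611 = 0.114149.

0.1141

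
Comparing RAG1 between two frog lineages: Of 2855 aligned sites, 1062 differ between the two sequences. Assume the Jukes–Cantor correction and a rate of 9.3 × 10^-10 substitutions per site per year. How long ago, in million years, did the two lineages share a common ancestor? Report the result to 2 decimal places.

p = 1062/2855 ≈ 0.371979.
d = −(3/4) ln(1 − 4p/3) = −0.75 ln(1 − 0.495972) = −0.75 ln(0.504028)
  = −0.75 × (-0.685123) = 0.513842 substitutions/site.
Under a molecular clock d = 2μt, so t = d/(2μ) = 0.513842 / (2 × 9.3 × 10^-10) = 276.26 million years.

276.26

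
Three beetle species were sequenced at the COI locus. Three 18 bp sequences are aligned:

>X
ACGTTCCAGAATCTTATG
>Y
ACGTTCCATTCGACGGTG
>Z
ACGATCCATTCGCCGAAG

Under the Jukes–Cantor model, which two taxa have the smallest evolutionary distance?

X–Y: 8/18 differ, p = 0.444, d = 0.673.
X–Z: 8/18 differ, p = 0.444, d = 0.673.
Y–Z: 4/18 differ, p = 0.222, d = 0.264.
The smallest distance is between Y and Z.

Y and Z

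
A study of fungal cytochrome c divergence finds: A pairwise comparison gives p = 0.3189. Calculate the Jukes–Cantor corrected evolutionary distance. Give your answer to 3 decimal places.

0.415

d = −(3/4) ln(1 − 4p/3) = −0.75 ln(1 − 0.4252) = −0.75 ln(0.5748)
  = −0.75 × (-0.553733) = 0.415300 substitutions/site.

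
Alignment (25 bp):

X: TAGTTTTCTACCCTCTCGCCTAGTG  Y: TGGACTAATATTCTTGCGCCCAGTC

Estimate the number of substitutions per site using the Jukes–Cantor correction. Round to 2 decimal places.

The sequences differ at 11 of 25 sites, so p = 11/25 = 0.44.
d = −(3/4) ln(1 − 4p/3) = −0.75 ln(1 − 0.586667) = −0.75 ln(0.413333)
  = −0.75 × (-0.883502) = 0.662627 substitutions/site.

0.66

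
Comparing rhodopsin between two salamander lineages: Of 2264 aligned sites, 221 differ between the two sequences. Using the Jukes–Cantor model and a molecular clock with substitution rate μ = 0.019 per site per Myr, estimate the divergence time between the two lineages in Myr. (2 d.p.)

2.75

p = 221/2264 ≈ 0.097615.
d = −(3/4) ln(1 − 4p/3) = −0.75 ln(1 − 0.130153) = −0.75 ln(0.869847)
  = −0.75 × (-0.139438) = 0.104579 substitutions/site.
Under a molecular clock d = 2μt, so t = d/(2μ) = 0.104579 / (2 × 0.019) = 2.75 Myr.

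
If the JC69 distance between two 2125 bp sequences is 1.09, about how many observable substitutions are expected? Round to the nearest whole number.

1221

Invert JC69: p = (3/4)(1 − e^(−4d/3)) = 0.75 × (1 − e^(-1.453333)) = 0.75 × (1 − 0.233790) = 0.574658.
Expected differing sites = pL ≈ 0.574658 × 2125 = 1221.14825 ≈ 1221.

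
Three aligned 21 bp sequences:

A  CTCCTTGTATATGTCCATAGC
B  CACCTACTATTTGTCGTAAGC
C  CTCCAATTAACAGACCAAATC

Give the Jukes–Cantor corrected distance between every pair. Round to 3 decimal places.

d(A,B) = 0.441, d(A,C) = 0.635, d(B,C) = 0.756

A–B: 7/21 sites differ → p ≈ 0.333333, d = −0.75 ln(1 − 0.444444) = 0.440839 ≈ 0.441.
A–C: 9/21 sites differ → p ≈ 0.428571, d = −0.75 ln(1 − 0.571428) = 0.635472 ≈ 0.635.
B–C: 10/21 sites differ → p ≈ 0.47619, d = −0.75 ln(1 − 0.63492) = 0.755729 ≈ 0.756.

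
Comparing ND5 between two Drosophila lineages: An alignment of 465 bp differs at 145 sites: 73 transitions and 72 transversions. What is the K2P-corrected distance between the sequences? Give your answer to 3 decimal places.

P = 73/465 ≈ 0.156989 and Q = 72/465 ≈ 0.154839.
Under the Kimura two-parameter model, d = −½ ln(1 − 2P − Q) − ¼ ln(1 − 2Q).
1 − 2P − Q = 0.531183, giving −½ ln(0.531183) = 0.316324.
1 − 2Q = 0.690322, giving −¼ ln(0.690322) = 0.092649.
d = 0.316324 + 0.092649 = 0.408973.

0.409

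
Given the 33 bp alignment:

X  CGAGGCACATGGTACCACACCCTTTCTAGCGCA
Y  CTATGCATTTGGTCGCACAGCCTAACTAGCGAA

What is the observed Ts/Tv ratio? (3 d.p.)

0.111

Transitions are A↔G and C↔T; transversions are all other mismatches.
Transitions: 1. Transversions: 9.
R = 1/9 = 0.111111… ≈ 0.111 (to 3 d.p.).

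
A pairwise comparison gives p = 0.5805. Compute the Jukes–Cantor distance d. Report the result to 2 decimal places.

1.12

d = −(3/4) ln(1 − 4p/3) = −0.75 ln(1 − 0.774) = −0.75 ln(0.226)
  = −0.75 × (-1.487220) = 1.115415 substitutions/site.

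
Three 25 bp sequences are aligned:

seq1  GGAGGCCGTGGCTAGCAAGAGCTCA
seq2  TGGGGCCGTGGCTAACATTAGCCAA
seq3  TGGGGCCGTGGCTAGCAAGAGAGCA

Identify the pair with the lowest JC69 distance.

seq1–seq2: 7/25 differ, p = 0.280, d = 0.351.
seq1–seq3: 4/25 differ, p = 0.160, d = 0.180.
seq2–seq3: 6/25 differ, p = 0.240, d = 0.289.
The smallest distance is between seq1 and seq3.

seq1 and seq3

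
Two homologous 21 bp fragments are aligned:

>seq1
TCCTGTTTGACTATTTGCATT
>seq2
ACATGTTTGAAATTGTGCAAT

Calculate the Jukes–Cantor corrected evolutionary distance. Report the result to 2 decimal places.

The sequences differ at 7 of 21 sites (1, 3, 11, 12, 13, 15, 20), so p = 7/21 ≈ 0.333333.
d = −(3/4) ln(1 − 4p/3) = −0.75 ln(1 − 0.444444) = −0.75 ln(0.555556)
  = −0.75 × (-0.587786) = 0.440840 substitutions/site.

0.44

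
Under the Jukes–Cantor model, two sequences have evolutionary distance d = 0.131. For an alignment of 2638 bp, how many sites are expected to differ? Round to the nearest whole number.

317

Invert JC69: p = (3/4)(1 − e^(−4d/3)) = 0.75 × (1 − e^(-0.174667)) = 0.75 × (1 − 0.839737) = 0.120197.
Expected differing sites = pL ≈ 0.120197 × 2638 = 317.079686 ≈ 317.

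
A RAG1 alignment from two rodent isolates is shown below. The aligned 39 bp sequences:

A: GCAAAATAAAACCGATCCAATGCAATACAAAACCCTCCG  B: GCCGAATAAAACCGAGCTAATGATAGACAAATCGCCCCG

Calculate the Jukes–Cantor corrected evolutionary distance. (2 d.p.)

0.31

The sequences differ at 10 of 39 sites (3, 4, 16, 18, 23, 24, 26, 32, 34, 36), so p = 10/39 ≈ 0.25641.
d = −(3/4) ln(1 − 4p/3) = −0.75 ln(1 − 0.34188) = −0.75 ln(0.65812)
  = −0.75 × (-0.418368) = 0.313776 substitutions/site.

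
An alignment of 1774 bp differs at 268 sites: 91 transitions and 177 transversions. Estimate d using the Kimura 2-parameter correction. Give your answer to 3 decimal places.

0.169

P = 91/1774 ≈ 0.051297 and Q = 177/1774 ≈ 0.099775.
Under the Kimura two-parameter model, d = −½ ln(1 − 2P − Q) − ¼ ln(1 − 2Q).
1 − 2P − Q = 0.797631, giving −½ ln(0.797631) = 0.113055.
1 − 2Q = 0.80045, giving −¼ ln(0.80045) = 0.055645.
d = 0.113055 + 0.055645 = 0.168700.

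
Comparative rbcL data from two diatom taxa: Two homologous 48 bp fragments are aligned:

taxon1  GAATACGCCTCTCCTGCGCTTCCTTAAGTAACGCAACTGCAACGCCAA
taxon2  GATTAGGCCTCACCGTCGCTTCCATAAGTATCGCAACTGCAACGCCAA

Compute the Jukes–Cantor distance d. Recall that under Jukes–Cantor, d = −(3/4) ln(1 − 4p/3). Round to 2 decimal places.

0.16

The sequences differ at 7 of 48 sites (3, 6, 12, 15, 16, 24, 31), so p = 7/48 ≈ 0.145833.
d = −(3/4) ln(1 − 4p/3) = −0.75 ln(1 − 0.194444) = −0.75 ln(0.805556)
  = −0.75 × (-0.216223) = 0.162167 substitutions/site.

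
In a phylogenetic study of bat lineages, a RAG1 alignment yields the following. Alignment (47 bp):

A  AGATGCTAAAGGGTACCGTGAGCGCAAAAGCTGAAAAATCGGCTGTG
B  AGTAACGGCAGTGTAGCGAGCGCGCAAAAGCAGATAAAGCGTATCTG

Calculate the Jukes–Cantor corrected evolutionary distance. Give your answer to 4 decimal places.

0.4537

The sequences differ at 16 of 47 sites, so p = 16/47 ≈ 0.340426.
d = −(3/4) ln(1 − 4p/3) = −0.75 ln(1 − 0.453901) = −0.75 ln(0.546099)
  = −0.75 × (-0.604955) = 0.453716 substitutions/site.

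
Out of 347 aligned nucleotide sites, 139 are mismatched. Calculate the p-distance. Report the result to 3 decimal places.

0.401

p = 139/347 = 0.400576… ≈ 0.401 (to 3 d.p.).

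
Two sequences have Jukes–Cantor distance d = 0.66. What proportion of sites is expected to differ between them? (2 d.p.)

p = (3/4)(1 − e^(−4d/3)) = 0.75 × (1 − e^(-0.88)) = 0.75 × (1 − 0.414783) = 0.438913.

0.44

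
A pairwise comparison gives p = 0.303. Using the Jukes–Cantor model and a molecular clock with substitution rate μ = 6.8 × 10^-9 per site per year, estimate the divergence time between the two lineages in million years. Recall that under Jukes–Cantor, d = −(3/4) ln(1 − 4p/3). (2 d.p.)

d = −(3/4) ln(1 − 4p/3) = −0.75 ln(1 − 0.404) = −0.75 ln(0.596)
  = −0.75 × (-0.517515) = 0.388136 substitutions/site.
Under a molecular clock d = 2μt, so t = d/(2μ) = 0.388136 / (2 × 6.8 × 10^-9) = 28.54 million years.

28.54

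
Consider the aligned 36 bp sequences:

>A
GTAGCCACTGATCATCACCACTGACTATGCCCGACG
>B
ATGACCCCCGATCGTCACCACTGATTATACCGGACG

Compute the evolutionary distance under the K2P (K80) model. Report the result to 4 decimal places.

Of 36 sites, 7 differences are transitions and 2 are transversions, so P = 7/36 ≈ 0.194444 and Q = 2/36 ≈ 0.055556.
Under the Kimura two-parameter model, d = −½ ln(1 − 2P − Q) − ¼ ln(1 − 2Q).
1 − 2P − Q = 0.555556, giving −½ ln(0.555556) = 0.293893.
1 − 2Q = 0.888888, giving −¼ ln(0.888888) = 0.029446.
d = 0.293893 + 0.029446 = 0.323339.

0.3233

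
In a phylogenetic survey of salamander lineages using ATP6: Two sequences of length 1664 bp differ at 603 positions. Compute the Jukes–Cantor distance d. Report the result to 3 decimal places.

p = 603/1664 ≈ 0.36238.
d = −(3/4) ln(1 − 4p/3) = −0.75 ln(1 − 0.483173) = −0.75 ln(0.516827)
  = −0.75 × (-0.660047) = 0.495035 substitutions/site.

0.495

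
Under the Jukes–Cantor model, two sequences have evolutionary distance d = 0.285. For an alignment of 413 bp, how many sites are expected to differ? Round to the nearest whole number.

Invert JC69: p = (3/4)(1 − e^(−4d/3)) = 0.75 × (1 − e^(-0.38)) = 0.75 × (1 − 0.683861) = 0.237104.
Expected differing sites = pL ≈ 0.237104 × 413 = 97.923952 ≈ 98.

98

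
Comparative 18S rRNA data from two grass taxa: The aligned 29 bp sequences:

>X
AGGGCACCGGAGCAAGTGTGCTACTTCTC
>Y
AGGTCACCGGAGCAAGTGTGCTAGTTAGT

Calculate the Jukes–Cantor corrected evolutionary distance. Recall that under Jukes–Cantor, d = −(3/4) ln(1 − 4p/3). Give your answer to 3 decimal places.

The sequences differ at 5 of 29 sites (4, 24, 27, 28, 29), so p = 5/29 ≈ 0.172414.
d = −(3/4) ln(1 − 4p/3) = −0.75 ln(1 − 0.229885) = −0.75 ln(0.770115)
  = −0.75 × (-0.261215) = 0.195911 substitutions/site.

0.196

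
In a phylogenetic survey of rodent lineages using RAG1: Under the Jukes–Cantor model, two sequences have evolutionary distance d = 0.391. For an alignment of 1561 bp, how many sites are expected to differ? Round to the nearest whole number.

Invert JC69: p = (3/4)(1 − e^(−4d/3)) = 0.75 × (1 − e^(-0.521333)) = 0.75 × (1 − 0.593729) = 0.304703.
Expected differing sites = pL ≈ 0.304703 × 1561 = 475.641383 ≈ 476.

476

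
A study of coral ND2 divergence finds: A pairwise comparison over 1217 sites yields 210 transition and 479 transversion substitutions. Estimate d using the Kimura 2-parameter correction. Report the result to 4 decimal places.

P = 210/1217 ≈ 0.172555 and Q = 479/1217 ≈ 0.393591.
Under the Kimura two-parameter model, d = −½ ln(1 − 2P − Q) − ¼ ln(1 − 2Q).
1 − 2P − Q = 0.261299, giving −½ ln(0.261299) = 0.671045.
1 − 2Q = 0.212818, giving −¼ ln(0.212818) = 0.386829.
d = 0.671045 + 0.386829 = 1.057874.

1.0579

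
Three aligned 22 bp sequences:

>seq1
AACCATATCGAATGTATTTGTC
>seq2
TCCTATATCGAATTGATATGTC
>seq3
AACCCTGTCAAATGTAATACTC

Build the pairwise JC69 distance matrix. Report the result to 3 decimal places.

d(seq1,seq2) = 0.339, d(seq1,seq3) = 0.339, d(seq2,seq3) = 0.974

seq1–seq2: 6/22 sites differ → p ≈ 0.272727, d = −0.75 ln(1 − 0.363636) = 0.338988 ≈ 0.339.
seq1–seq3: 6/22 sites differ → p ≈ 0.272727, d = −0.75 ln(1 − 0.363636) = 0.338988 ≈ 0.339.
seq2–seq3: 12/22 sites differ → p ≈ 0.545455, d = −0.75 ln(1 − 0.727273) = 0.974463 ≈ 0.974.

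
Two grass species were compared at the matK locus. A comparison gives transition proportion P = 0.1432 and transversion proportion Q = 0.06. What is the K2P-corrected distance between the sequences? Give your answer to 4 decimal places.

Under the Kimura two-parameter model, d = −½ ln(1 − 2P − Q) − ¼ ln(1 − 2Q).
1 − 2P − Q = 0.6536, giving −½ ln(0.6536) = 0.212630.
1 − 2Q = 0.88, giving −¼ ln(0.88) = 0.031958.
d = 0.212630 + 0.031958 = 0.244588.

0.2446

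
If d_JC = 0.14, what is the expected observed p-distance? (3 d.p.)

0.128

p = (3/4)(1 − e^(−4d/3)) = 0.75 × (1 − e^(-0.186667)) = 0.75 × (1 − 0.829720) = 0.127710.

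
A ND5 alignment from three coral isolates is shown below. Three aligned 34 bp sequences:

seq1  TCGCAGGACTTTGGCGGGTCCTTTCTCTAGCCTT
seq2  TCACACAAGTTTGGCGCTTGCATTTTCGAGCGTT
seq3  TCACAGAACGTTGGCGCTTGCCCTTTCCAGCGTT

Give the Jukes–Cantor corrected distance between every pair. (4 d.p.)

seq1–seq2: 11/34 sites differ → p ≈ 0.323529, d = −0.75 ln(1 − 0.431372) = 0.423397 ≈ 0.4234.
seq1–seq3: 11/34 sites differ → p ≈ 0.323529, d = −0.75 ln(1 − 0.431372) = 0.423397 ≈ 0.4234.
seq2–seq3: 6/34 sites differ → p ≈ 0.176471, d = −0.75 ln(1 − 0.235295) = 0.201199 ≈ 0.2012.

d(seq1,seq2) = 0.4234, d(seq1,seq3) = 0.4234, d(seq2,seq3) = 0.2012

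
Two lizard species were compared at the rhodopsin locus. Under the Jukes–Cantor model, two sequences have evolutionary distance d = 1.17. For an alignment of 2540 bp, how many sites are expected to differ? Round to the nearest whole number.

1505

Invert JC69: p = (3/4)(1 − e^(−4d/3)) = 0.75 × (1 − e^(-1.56)) = 0.75 × (1 − 0.210136) = 0.592398.
Expected differing sites = pL ≈ 0.592398 × 2540 = 1504.69092 ≈ 1505.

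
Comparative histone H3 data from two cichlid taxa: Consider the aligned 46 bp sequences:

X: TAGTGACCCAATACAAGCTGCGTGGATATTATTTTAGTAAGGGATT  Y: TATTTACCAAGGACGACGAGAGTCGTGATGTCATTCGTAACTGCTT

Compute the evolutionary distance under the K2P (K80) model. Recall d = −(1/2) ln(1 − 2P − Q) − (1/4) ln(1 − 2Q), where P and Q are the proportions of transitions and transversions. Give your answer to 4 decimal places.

0.7503

Of 46 sites, 3 differences are transitions and 18 are transversions, so P = 3/46 ≈ 0.065217 and Q = 18/46 ≈ 0.391304.
Under the Kimura two-parameter model, d = −½ ln(1 − 2P − Q) − ¼ ln(1 − 2Q).
1 − 2P − Q = 0.478262, giving −½ ln(0.478262) = 0.368798.
1 − 2Q = 0.217392, giving −¼ ln(0.217392) = 0.381513.
d = 0.368798 + 0.381513 = 0.750311.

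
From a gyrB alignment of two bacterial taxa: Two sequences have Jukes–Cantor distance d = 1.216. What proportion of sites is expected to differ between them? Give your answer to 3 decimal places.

p = (3/4)(1 − e^(−4d/3)) = 0.75 × (1 − e^(-1.621333)) = 0.75 × (1 − 0.197635) = 0.601774.

0.602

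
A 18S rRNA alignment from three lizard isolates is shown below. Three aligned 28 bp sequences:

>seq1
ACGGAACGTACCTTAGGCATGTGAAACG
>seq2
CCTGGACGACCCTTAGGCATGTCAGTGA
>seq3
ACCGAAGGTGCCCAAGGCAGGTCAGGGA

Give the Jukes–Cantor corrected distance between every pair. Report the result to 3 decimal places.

d(seq1,seq2) = 0.485, d(seq1,seq3) = 0.556, d(seq2,seq3) = 0.485

seq1–seq2: 10/28 sites differ → p ≈ 0.357143, d = −0.75 ln(1 − 0.476191) = 0.484971 ≈ 0.485.
seq1–seq3: 11/28 sites differ → p ≈ 0.392857, d = −0.75 ln(1 − 0.523809) = 0.556452 ≈ 0.556.
seq2–seq3: 10/28 sites differ → p ≈ 0.357143, d = −0.75 ln(1 − 0.476191) = 0.484971 ≈ 0.485.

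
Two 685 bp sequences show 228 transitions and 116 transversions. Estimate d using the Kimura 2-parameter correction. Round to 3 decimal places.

1.004

P = 228/685 ≈ 0.332847 and Q = 116/685 ≈ 0.169343.
Under the Kimura two-parameter model, d = −½ ln(1 − 2P − Q) − ¼ ln(1 − 2Q).
1 − 2P − Q = 0.164963, giving −½ ln(0.164963) = 0.901017.
1 − 2Q = 0.661314, giving −¼ ln(0.661314) = 0.103382.
d = 0.901017 + 0.103382 = 1.004399.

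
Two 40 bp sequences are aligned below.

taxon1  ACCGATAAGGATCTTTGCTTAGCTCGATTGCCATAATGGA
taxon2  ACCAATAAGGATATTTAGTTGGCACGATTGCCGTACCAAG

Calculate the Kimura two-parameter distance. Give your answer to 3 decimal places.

Of 40 sites, 8 differences are transitions and 4 are transversions, so P = 8/40 = 0.2 and Q = 4/40 = 0.1.
Under the Kimura two-parameter model, d = −½ ln(1 − 2P − Q) − ¼ ln(1 − 2Q).
1 − 2P − Q = 0.5, giving −½ ln(0.5) = 0.346574.
1 − 2Q = 0.8, giving −¼ ln(0.8) = 0.055786.
d = 0.346574 + 0.055786 = 0.402360.

0.402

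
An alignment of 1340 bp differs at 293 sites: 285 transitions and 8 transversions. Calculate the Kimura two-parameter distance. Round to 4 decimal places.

P = 285/1340 ≈ 0.212687 and Q = 8/1340 ≈ 0.00597.
Under the Kimura two-parameter model, d = −½ ln(1 − 2P − Q) − ¼ ln(1 − 2Q).
1 − 2P − Q = 0.568656, giving −½ ln(0.568656) = 0.282240.
1 − 2Q = 0.98806, giving −¼ ln(0.98806) = 0.003003.
d = 0.282240 + 0.003003 = 0.285243.

0.2852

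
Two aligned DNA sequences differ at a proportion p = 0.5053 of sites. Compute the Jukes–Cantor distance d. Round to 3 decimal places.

0.840

d = −(3/4) ln(1 − 4p/3) = −0.75 ln(1 − 0.673733) = −0.75 ln(0.326267)
  = −0.75 × (-1.120039) = 0.840029 substitutions/site.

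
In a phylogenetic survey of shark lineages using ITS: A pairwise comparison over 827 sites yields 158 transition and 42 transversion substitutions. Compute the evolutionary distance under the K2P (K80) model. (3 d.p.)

0.310

P = 158/827 ≈ 0.191052 and Q = 42/827 ≈ 0.050786.
Under the Kimura two-parameter model, d = −½ ln(1 − 2P − Q) − ¼ ln(1 − 2Q).
1 − 2P − Q = 0.56711, giving −½ ln(0.56711) = 0.283601.
1 − 2Q = 0.898428, giving −¼ ln(0.898428) = 0.026777.
d = 0.283601 + 0.026777 = 0.310378.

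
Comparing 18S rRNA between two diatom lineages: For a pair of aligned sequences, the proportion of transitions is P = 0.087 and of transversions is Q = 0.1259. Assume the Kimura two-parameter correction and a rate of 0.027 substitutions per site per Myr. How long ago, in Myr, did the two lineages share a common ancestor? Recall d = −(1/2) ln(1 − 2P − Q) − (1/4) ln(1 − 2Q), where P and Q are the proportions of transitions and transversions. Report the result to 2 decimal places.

Under the Kimura two-parameter model, d = −½ ln(1 − 2P − Q) − ¼ ln(1 − 2Q).
1 − 2P − Q = 0.7001, giving −½ ln(0.7001) = 0.178266.
1 − 2Q = 0.7482, giving −¼ ln(0.7482) = 0.072521.
d = 0.178266 + 0.072521 = 0.250787.
Under a molecular clock d = 2μt, so t = d/(2μ) = 0.250787 / (2 × 0.027) = 4.64 Myr.

4.64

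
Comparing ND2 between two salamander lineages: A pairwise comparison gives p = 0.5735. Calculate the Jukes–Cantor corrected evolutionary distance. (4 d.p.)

d = −(3/4) ln(1 − 4p/3) = −0.75 ln(1 − 0.764667) = −0.75 ln(0.235333)
  = −0.75 × (-1.446754) = 1.085066 substitutions/site.

1.0851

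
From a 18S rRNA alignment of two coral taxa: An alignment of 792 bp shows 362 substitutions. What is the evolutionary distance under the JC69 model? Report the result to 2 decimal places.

0.71

p = 362/792 ≈ 0.457071.
d = −(3/4) ln(1 − 4p/3) = −0.75 ln(1 − 0.609428) = −0.75 ln(0.390572)
  = −0.75 × (-0.940143) = 0.705107 substitutions/site.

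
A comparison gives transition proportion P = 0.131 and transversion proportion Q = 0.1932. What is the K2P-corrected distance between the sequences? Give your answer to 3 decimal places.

0.426

Under the Kimura two-parameter model, d = −½ ln(1 − 2P − Q) − ¼ ln(1 − 2Q).
1 − 2P − Q = 0.5448, giving −½ ln(0.5448) = 0.303668.
1 − 2Q = 0.6136, giving −¼ ln(0.6136) = 0.122103.
d = 0.303668 + 0.122103 = 0.425771.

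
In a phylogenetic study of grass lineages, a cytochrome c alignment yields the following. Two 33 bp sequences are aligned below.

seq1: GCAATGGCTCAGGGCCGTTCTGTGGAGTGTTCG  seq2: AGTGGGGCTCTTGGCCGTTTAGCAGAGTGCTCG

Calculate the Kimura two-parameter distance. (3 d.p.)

Of 33 sites, 6 differences are transitions and 6 are transversions, so P = 6/33 ≈ 0.181818 and Q = 6/33 ≈ 0.181818.
Under the Kimura two-parameter model, d = −½ ln(1 − 2P − Q) − ¼ ln(1 − 2Q).
1 − 2P − Q = 0.454546, giving −½ ln(0.454546) = 0.394228.
1 − 2Q = 0.636364, giving −¼ ln(0.636364) = 0.112996.
d = 0.394228 + 0.112996 = 0.507224.

0.507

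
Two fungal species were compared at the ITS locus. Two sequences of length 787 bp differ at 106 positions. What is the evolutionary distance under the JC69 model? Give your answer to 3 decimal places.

0.148

p = 106/787 ≈ 0.134689.
d = −(3/4) ln(1 − 4p/3) = −0.75 ln(1 − 0.179585) = −0.75 ln(0.820415)
  = −0.75 × (-0.197945) = 0.148459 substitutions/site.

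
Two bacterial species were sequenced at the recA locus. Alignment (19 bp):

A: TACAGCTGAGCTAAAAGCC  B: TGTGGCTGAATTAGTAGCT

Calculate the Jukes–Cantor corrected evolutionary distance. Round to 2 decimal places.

The sequences differ at 8 of 19 sites (2, 3, 4, 10, 11, 14, 15, 19), so p = 8/19 ≈ 0.421053.
d = −(3/4) ln(1 − 4p/3) = −0.75 ln(1 − 0.561404) = −0.75 ln(0.438596)
  = −0.75 × (-0.824177) = 0.618133 substitutions/site.

0.62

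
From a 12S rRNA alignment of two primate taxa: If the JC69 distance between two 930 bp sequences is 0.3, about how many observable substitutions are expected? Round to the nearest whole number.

230

Invert JC69: p = (3/4)(1 − e^(−4d/3)) = 0.75 × (1 − e^(-0.4)) = 0.75 × (1 − 0.670320) = 0.247260.
Expected differing sites = pL ≈ 0.247260 × 930 = 229.9518 ≈ 230.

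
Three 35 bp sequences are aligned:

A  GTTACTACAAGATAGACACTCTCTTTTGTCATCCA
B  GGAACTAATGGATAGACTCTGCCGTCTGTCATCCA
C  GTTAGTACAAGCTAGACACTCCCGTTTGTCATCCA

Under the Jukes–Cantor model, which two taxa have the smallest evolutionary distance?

A and C

A–B: 10/35 differ, p = 0.286, d = 0.360.
A–C: 4/35 differ, p = 0.114, d = 0.124.
B–C: 10/35 differ, p = 0.286, d = 0.360.
The smallest distance is between A and C.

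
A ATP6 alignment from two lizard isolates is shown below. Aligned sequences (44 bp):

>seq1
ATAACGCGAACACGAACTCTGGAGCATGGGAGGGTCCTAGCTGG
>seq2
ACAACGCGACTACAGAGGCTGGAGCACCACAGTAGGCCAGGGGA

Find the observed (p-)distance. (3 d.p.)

0.432

The sequences differ at 19 of 44 positions.
p = 19/44 = 0.431818… ≈ 0.432 (to 3 d.p.).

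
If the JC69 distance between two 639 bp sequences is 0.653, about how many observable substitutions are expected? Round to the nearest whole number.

Invert JC69: p = (3/4)(1 − e^(−4d/3)) = 0.75 × (1 − e^(-0.870667)) = 0.75 × (1 − 0.418672) = 0.435996.
Expected differing sites = pL ≈ 0.435996 × 639 = 278.601444 ≈ 279.

279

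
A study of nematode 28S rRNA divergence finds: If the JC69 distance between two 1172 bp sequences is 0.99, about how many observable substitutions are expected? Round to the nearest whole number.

Invert JC69: p = (3/4)(1 − e^(−4d/3)) = 0.75 × (1 − e^(-1.32)) = 0.75 × (1 − 0.267135) = 0.549649.
Expected differing sites = pL ≈ 0.549649 × 1172 = 644.188628 ≈ 644.

644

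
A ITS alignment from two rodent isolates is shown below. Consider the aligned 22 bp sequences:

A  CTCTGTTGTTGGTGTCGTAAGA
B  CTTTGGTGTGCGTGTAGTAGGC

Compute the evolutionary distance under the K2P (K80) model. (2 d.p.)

0.41

Of 22 sites, 2 differences are transitions and 5 are transversions, so P = 2/22 ≈ 0.090909 and Q = 5/22 ≈ 0.227273.
Under the Kimura two-parameter model, d = −½ ln(1 − 2P − Q) − ¼ ln(1 − 2Q).
1 − 2P − Q = 0.590909, giving −½ ln(0.590909) = 0.263047.
1 − 2Q = 0.545454, giving −¼ ln(0.545454) = 0.151534.
d = 0.263047 + 0.151534 = 0.414581.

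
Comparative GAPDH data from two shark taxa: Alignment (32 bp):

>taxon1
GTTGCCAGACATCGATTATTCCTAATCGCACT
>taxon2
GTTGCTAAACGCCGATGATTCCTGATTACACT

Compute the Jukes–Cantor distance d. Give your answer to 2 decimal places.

The sequences differ at 8 of 32 sites (6, 8, 11, 12, 17, 24, 27, 28), so p = 8/32 = 0.25.
d = −(3/4) ln(1 − 4p/3) = −0.75 ln(1 − 0.333333) = −0.75 ln(0.666667)
  = −0.75 × (-0.405465) = 0.304099 substitutions/site.

0.30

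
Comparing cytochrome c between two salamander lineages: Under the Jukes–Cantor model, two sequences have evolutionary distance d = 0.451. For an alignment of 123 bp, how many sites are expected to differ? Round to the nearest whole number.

42

Invert JC69: p = (3/4)(1 − e^(−4d/3)) = 0.75 × (1 − e^(-0.601333)) = 0.75 × (1 − 0.548081) = 0.338939.
Expected differing sites = pL ≈ 0.338939 × 123 = 41.689497 ≈ 42.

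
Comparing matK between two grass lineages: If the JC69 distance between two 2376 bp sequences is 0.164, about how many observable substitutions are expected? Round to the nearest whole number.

350

Invert JC69: p = (3/4)(1 − e^(−4d/3)) = 0.75 × (1 − e^(-0.218667)) = 0.75 × (1 − 0.803589) = 0.147308.
Expected differing sites = pL ≈ 0.147308 × 2376 = 350.003808 ≈ 350.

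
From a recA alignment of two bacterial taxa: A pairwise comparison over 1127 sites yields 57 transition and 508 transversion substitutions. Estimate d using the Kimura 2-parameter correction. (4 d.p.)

P = 57/1127 ≈ 0.050577 and Q = 508/1127 ≈ 0.450754.
Under the Kimura two-parameter model, d = −½ ln(1 − 2P − Q) − ¼ ln(1 − 2Q).
1 − 2P − Q = 0.448092, giving −½ ln(0.448092) = 0.401378.
1 − 2Q = 0.098492, giving −¼ ln(0.098492) = 0.579445.
d = 0.401378 + 0.579445 = 0.980823.

0.9808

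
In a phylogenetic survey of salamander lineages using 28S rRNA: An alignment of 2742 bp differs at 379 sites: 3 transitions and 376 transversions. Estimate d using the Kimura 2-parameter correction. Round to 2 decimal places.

0.16

P = 3/2742 ≈ 0.001094 and Q = 376/2742 ≈ 0.137126.
Under the Kimura two-parameter model, d = −½ ln(1 − 2P − Q) − ¼ ln(1 − 2Q).
1 − 2P − Q = 0.860686, giving −½ ln(0.860686) = 0.075013.
1 − 2Q = 0.725748, giving −¼ ln(0.725748) = 0.080138.
d = 0.075013 + 0.080138 = 0.155151.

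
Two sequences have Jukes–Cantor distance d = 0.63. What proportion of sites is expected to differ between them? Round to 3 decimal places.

p = (3/4)(1 − e^(−4d/3)) = 0.75 × (1 − e^(-0.84)) = 0.75 × (1 − 0.431711) = 0.426217.

0.426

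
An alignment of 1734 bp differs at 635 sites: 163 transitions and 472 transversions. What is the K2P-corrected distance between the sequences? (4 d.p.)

0.5048

P = 163/1734 ≈ 0.094002 and Q = 472/1734 ≈ 0.272203.
Under the Kimura two-parameter model, d = −½ ln(1 − 2P − Q) − ¼ ln(1 − 2Q).
1 − 2P − Q = 0.539793, giving −½ ln(0.539793) = 0.308285.
1 − 2Q = 0.455594, giving −¼ ln(0.455594) = 0.196538.
d = 0.308285 + 0.196538 = 0.504823.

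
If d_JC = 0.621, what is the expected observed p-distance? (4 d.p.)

0.4223

p = (3/4)(1 − e^(−4d/3)) = 0.75 × (1 − e^(-0.828)) = 0.75 × (1 − 0.436922) = 0.422309.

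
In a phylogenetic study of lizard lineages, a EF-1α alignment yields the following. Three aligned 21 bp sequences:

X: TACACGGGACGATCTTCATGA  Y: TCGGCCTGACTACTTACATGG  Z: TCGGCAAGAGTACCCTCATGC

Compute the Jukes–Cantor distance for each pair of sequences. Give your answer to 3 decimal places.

X–Y: 10/21 sites differ → p ≈ 0.47619, d = −0.75 ln(1 − 0.63492) = 0.755729 ≈ 0.756.
X–Z: 10/21 sites differ → p ≈ 0.47619, d = −0.75 ln(1 − 0.63492) = 0.755729 ≈ 0.756.
Y–Z: 7/21 sites differ → p ≈ 0.333333, d = −0.75 ln(1 − 0.444444) = 0.440839 ≈ 0.441.

d(X,Y) = 0.756, d(X,Z) = 0.756, d(Y,Z) = 0.441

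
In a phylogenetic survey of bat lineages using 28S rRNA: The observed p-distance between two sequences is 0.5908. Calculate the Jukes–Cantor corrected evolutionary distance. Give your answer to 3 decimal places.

1.162

d = −(3/4) ln(1 − 4p/3) = −0.75 ln(1 − 0.787733) = −0.75 ln(0.212267)
  = −0.75 × (-1.549910) = 1.162433 substitutions/site.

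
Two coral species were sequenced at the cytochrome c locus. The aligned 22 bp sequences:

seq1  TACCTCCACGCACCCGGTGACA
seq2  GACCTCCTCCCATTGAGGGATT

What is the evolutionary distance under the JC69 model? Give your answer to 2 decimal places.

The sequences differ at 10 of 22 sites (1, 8, 10, 13, 14, 15, 16, 18, 21, 22), so p = 10/22 ≈ 0.454545.
d = −(3/4) ln(1 − 4p/3) = −0.75 ln(1 − 0.60606) = −0.75 ln(0.39394)
  = −0.75 × (-0.931557) = 0.698668 substitutions/site.

0.70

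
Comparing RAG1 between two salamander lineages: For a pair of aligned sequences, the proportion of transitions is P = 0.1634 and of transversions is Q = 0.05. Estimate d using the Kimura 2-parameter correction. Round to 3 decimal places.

0.263

Under the Kimura two-parameter model, d = −½ ln(1 − 2P − Q) − ¼ ln(1 − 2Q).
1 − 2P − Q = 0.6232, giving −½ ln(0.6232) = 0.236444.
1 − 2Q = 0.9, giving −¼ ln(0.9) = 0.026340.
d = 0.236444 + 0.026340 = 0.262784.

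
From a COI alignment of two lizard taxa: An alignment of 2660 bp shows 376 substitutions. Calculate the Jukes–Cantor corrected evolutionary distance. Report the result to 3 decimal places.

0.157

p = 376/2660 ≈ 0.141353.
d = −(3/4) ln(1 − 4p/3) = −0.75 ln(1 − 0.188471) = −0.75 ln(0.811529)
  = −0.75 × (-0.208835) = 0.156626 substitutions/site.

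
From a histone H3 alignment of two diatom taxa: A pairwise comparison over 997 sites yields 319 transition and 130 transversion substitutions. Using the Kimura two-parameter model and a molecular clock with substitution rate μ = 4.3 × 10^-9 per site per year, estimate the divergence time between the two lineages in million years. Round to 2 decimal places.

94.31

P = 319/997 ≈ 0.31996 and Q = 130/997 ≈ 0.130391.
Under the Kimura two-parameter model, d = −½ ln(1 − 2P − Q) − ¼ ln(1 − 2Q).
1 − 2P − Q = 0.229689, giving −½ ln(0.229689) = 0.735515.
1 − 2Q = 0.739218, giving −¼ ln(0.739218) = 0.075541.
d = 0.735515 + 0.075541 = 0.811056.
Under a molecular clock d = 2μt, so t = d/(2μ) = 0.811056 / (2 × 4.3 × 10^-9) = 94.31 million years.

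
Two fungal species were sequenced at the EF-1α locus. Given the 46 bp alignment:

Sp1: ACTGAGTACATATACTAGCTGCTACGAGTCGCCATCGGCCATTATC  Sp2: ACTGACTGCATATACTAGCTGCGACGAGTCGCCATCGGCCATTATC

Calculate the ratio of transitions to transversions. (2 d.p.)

Transitions are A↔G and C↔T; transversions are all other mismatches.
Transitions: 1. Transversions: 2.
R = 1/2 = 0.50.

0.50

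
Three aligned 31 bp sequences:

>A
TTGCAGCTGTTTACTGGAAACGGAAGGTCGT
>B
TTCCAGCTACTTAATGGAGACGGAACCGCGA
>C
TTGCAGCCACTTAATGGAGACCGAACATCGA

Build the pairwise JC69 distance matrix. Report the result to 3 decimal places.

A–B: 9/31 sites differ → p ≈ 0.290323, d = −0.75 ln(1 − 0.387097) = 0.367161 ≈ 0.367.
A–C: 9/31 sites differ → p ≈ 0.290323, d = −0.75 ln(1 − 0.387097) = 0.367161 ≈ 0.367.
B–C: 5/31 sites differ → p ≈ 0.16129, d = −0.75 ln(1 − 0.215053) = 0.181604 ≈ 0.182.

d(A,B) = 0.367, d(A,C) = 0.367, d(B,C) = 0.182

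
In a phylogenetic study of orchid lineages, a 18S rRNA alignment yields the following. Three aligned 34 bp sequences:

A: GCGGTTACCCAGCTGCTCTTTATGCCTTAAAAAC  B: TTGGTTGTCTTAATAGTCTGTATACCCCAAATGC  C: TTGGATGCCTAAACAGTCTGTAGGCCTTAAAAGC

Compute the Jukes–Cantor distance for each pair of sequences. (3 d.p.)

A–B: 16/34 sites differ → p ≈ 0.470588, d = −0.75 ln(1 − 0.627451) = 0.740540 ≈ 0.741.
A–C: 13/34 sites differ → p ≈ 0.382353, d = −0.75 ln(1 − 0.509804) = 0.534712 ≈ 0.535.
B–C: 9/34 sites differ → p ≈ 0.264706, d = −0.75 ln(1 − 0.352941) = 0.326488 ≈ 0.326.

d(A,B) = 0.741, d(A,C) = 0.535, d(B,C) = 0.326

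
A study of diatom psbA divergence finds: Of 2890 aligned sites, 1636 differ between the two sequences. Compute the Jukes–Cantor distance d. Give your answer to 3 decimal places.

1.054

p = 1636/2890 ≈ 0.56609.
d = −(3/4) ln(1 − 4p/3) = −0.75 ln(1 − 0.754787) = −0.75 ln(0.245213)
  = −0.75 × (-1.405628) = 1.054221 substitutions/site.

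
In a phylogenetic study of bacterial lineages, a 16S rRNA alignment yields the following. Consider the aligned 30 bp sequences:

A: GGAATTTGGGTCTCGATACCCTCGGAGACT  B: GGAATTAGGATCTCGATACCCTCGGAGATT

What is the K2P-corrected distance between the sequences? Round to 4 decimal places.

0.1084

Of 30 sites, 2 differences are transitions and 1 are transversions, so P = 2/30 ≈ 0.066667 and Q = 1/30 ≈ 0.033333.
Under the Kimura two-parameter model, d = −½ ln(1 − 2P − Q) − ¼ ln(1 − 2Q).
1 − 2P − Q = 0.833333, giving −½ ln(0.833333) = 0.091161.
1 − 2Q = 0.933334, giving −¼ ln(0.933334) = 0.017248.
d = 0.091161 + 0.017248 = 0.108409.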